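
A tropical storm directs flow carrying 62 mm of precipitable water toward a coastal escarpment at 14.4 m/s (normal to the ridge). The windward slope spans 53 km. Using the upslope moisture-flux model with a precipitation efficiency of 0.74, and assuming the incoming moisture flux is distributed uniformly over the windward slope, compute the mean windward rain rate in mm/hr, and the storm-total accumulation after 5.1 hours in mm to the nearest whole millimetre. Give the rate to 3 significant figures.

Incoming column moisture flux per unit ridge length: F = V × PW = 14.4 × 62 = 892.8 mm·m/s.
Spread over the 53 km slope with efficiency ε = 0.74: R = ε·F/W = 0.74 × 892.8 / 53000 m = 1.247e-02 mm/s.
R = 1.247e-02 × 3600 = 44.9 mm/hr.
Over 5.1 h: total = 44.9 × 5.1 = 228.99 ≈ 229 mm.

R ≈ 44.9 mm/hr; total ≈ 229 mm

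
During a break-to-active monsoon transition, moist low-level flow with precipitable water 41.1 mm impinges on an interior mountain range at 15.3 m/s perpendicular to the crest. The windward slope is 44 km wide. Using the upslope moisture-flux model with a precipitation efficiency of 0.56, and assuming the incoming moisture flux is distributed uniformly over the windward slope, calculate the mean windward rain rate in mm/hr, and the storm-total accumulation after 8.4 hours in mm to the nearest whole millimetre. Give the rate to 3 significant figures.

R ≈ 28.8 mm/hr; total ≈ 242 mm

Incoming column moisture flux per unit ridge length: F = V × PW = 15.3 × 41.1 = 628.83 mm·m/s.
Spread over the 44 km slope with efficiency ε = 0.56: R = ε·F/W = 0.56 × 628.83 / 44000 m = 8.003e-03 mm/s.
R = 8.003e-03 × 3600 = 28.8 mm/hr.
Over 8.4 h: total = 28.8 × 8.4 = 241.92 ≈ 242 mm.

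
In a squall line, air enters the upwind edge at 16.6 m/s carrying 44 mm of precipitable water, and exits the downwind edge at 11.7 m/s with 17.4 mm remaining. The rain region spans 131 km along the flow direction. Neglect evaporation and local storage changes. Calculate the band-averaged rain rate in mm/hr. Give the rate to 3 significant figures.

Column moisture flux per unit crosswind length is F = V × PW.
Inflow: F_in = 16.6 × 44 = 730.4 mm·m/s
Outflow: F_out = 11.7 × 17.4 = 203.58 mm·m/s
Steady-state rate R = (F_in − F_out)/L = (730.4 − 203.58) / 131000 m = 4.022e-03 mm/s.
R = 4.022e-03 × 3600 = 14.5 mm/hr.

R ≈ 14.5 mm/hr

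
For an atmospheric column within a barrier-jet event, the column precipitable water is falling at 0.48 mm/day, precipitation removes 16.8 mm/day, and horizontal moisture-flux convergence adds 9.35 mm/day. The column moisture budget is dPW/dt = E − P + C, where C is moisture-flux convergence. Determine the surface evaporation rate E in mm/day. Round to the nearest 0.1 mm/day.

E ≈ 7.0 mm/day

dPW/dt = -0.48 mm/day.
E = dPW/dt + P − C = (-0.48) + 16.8 − (9.35) = 7.0 mm/day.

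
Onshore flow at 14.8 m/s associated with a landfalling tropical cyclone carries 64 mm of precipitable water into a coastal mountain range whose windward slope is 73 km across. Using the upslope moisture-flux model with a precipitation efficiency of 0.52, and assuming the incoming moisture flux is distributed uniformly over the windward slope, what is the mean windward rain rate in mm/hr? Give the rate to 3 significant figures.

R ≈ 24.3 mm/hr

Incoming column moisture flux per unit ridge length: F = V × PW = 14.8 × 64 = 947.2 mm·m/s.
Spread over the 73 km slope with efficiency ε = 0.52: R = ε·F/W = 0.52 × 947.2 / 73000 m = 6.747e-03 mm/s.
R = 6.747e-03 × 3600 = 24.3 mm/hr.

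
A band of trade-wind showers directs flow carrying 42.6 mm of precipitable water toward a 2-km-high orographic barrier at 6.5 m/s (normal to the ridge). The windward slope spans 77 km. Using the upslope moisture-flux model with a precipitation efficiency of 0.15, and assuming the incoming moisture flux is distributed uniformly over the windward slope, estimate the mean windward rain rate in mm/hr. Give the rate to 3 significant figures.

R ≈ 1.94 mm/hr

Incoming column moisture flux per unit ridge length: F = V × PW = 6.5 × 42.6 = 276.9 mm·m/s.
Spread over the 77 km slope with efficiency ε = 0.15: R = ε·F/W = 0.15 × 276.9 / 77000 m = 5.394e-04 mm/s.
R = 5.394e-04 × 3600 = 1.94 mm/hr.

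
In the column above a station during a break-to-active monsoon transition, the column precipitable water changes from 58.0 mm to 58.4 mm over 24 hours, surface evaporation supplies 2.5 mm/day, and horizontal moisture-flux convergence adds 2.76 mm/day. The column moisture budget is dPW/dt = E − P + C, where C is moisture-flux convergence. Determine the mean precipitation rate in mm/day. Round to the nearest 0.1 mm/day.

dPW/dt = (58.4 − 58.0) mm / (24/24 day) = +0.400 mm/day.
P = E + C − dPW/dt = 2.5 + (2.76) − (+0.400) = 4.9 mm/day.

P ≈ 4.9 mm/day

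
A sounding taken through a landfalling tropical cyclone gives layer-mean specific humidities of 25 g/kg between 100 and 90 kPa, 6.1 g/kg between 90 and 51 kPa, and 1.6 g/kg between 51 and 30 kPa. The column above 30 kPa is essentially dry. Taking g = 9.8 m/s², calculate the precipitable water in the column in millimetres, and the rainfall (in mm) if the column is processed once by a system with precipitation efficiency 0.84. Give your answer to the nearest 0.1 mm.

PW ≈ 53.2 mm; rainfall ≈ 44.7 mm

Precipitable water is the column-integrated vapour mass per unit area: PW = (1/g) Σ q̄ Δp, with q in kg/kg and Δp in Pa (1 kg/m² of water = 1 mm).
Layer 100–90 kPa: Δp = 100 hPa = 10000 Pa, q̄ = 0.025 kg/kg → 0.025 × 10000 / 9.8 = 25.51 mm
Layer 90–51 kPa: Δp = 390 hPa = 39000 Pa, q̄ = 0.0061 kg/kg → 0.0061 × 39000 / 9.8 = 24.28 mm
Layer 51–30 kPa: Δp = 210 hPa = 21000 Pa, q̄ = 0.0016 kg/kg → 0.0016 × 21000 / 9.8 = 3.43 mm
PW = 25.51 + 24.28 + 3.43 = 53.22 ≈ 53.2 mm.
Rainfall = ε × PW = 0.84 × 53.2 = 44.7 mm.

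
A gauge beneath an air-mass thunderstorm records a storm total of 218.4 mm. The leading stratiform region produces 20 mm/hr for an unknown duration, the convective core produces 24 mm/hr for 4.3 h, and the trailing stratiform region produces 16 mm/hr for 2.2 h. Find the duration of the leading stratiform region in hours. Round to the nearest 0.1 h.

duration ≈ 4.0 h

Known phases: 24 × 4.3 + 16 × 2.2 = 103.2 + 35.2 = 138.4 mm.
Remaining depth = 218.4 − 138.4 = 80 mm.
Duration = 80 / 20 = 4.0 h.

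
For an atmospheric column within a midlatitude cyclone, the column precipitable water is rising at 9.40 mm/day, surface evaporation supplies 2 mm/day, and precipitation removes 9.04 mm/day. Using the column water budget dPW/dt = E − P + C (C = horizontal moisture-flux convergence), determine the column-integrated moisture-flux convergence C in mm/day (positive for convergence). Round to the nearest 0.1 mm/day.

C ≈ 16.4 mm/day

dPW/dt = +9.40 mm/day.
C = dPW/dt − E + P = (+9.40) − 2 + 9.04 = 16.4 mm/day.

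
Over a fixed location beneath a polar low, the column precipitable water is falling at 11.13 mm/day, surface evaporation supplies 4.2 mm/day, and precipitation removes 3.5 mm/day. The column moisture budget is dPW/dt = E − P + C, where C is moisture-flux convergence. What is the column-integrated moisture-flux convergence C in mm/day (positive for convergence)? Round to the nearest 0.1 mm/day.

C ≈ -11.8 mm/day

dPW/dt = -11.13 mm/day.
C = dPW/dt − E + P = (-11.13) − 4.2 + 3.5 = -11.8 mm/day.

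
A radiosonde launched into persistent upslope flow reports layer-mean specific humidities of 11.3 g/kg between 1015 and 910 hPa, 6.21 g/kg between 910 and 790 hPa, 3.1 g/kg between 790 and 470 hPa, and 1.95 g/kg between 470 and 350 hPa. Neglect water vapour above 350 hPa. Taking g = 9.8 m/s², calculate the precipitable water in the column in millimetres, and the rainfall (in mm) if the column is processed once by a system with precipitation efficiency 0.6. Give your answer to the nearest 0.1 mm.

PW ≈ 32.2 mm; rainfall ≈ 19.3 mm

Precipitable water is the column-integrated vapour mass per unit area: PW = (1/g) Σ q̄ Δp, with q in kg/kg and Δp in Pa (1 kg/m² of water = 1 mm).
Layer 1015–910 hPa: Δp = 105 hPa = 10500 Pa, q̄ = 0.0113 kg/kg → 0.0113 × 10500 / 9.8 = 12.11 mm
Layer 910–790 hPa: Δp = 120 hPa = 12000 Pa, q̄ = 0.00621 kg/kg → 0.00621 × 12000 / 9.8 = 7.60 mm
Layer 790–470 hPa: Δp = 320 hPa = 32000 Pa, q̄ = 0.0031 kg/kg → 0.0031 × 32000 / 9.8 = 10.12 mm
Layer 470–350 hPa: Δp = 120 hPa = 12000 Pa, q̄ = 0.00195 kg/kg → 0.00195 × 12000 / 9.8 = 2.39 mm
PW = 12.11 + 7.60 + 10.12 + 2.39 = 32.22 ≈ 32.2 mm.
Rainfall = ε × PW = 0.6 × 32.2 = 19.3 mm.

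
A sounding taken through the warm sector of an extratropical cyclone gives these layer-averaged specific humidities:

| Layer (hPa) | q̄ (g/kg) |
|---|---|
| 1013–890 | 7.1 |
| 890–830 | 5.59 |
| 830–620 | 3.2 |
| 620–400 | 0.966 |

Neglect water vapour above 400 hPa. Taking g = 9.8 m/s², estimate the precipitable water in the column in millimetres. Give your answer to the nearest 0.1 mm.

PW ≈ 21.4 mm

Precipitable water is the column-integrated vapour mass per unit area: PW = (1/g) Σ q̄ Δp, with q in kg/kg and Δp in Pa (1 kg/m² of water = 1 mm).
Layer 1013–890 hPa: Δp = 123 hPa = 12300 Pa, q̄ = 0.0071 kg/kg → 0.0071 × 12300 / 9.8 = 8.91 mm
Layer 890–830 hPa: Δp = 60 hPa = 6000 Pa, q̄ = 0.00559 kg/kg → 0.00559 × 6000 / 9.8 = 3.42 mm
Layer 830–620 hPa: Δp = 210 hPa = 21000 Pa, q̄ = 0.0032 kg/kg → 0.0032 × 21000 / 9.8 = 6.86 mm
Layer 620–400 hPa: Δp = 220 hPa = 22000 Pa, q̄ = 0.000966 kg/kg → 0.000966 × 22000 / 9.8 = 2.17 mm
PW = 8.91 + 3.42 + 6.86 + 2.17 = 21.36 ≈ 21.4 mm.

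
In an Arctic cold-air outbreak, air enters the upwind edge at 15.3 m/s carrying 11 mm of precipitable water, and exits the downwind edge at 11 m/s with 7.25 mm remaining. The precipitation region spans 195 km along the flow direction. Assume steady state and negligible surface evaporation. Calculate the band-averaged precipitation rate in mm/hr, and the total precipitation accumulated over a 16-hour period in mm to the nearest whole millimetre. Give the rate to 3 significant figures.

Column moisture flux per unit crosswind length is F = V × PW.
Inflow: F_in = 15.3 × 11 = 168.3 mm·m/s
Outflow: F_out = 11 × 7.25 = 79.75 mm·m/s
Steady-state rate R = (F_in − F_out)/L = (168.3 − 79.75) / 195000 m = 4.541e-04 mm/s.
R = 4.541e-04 × 3600 = 1.63 mm/hr.
Over 16 h: total = 1.63 × 16 = 26.08 ≈ 26 mm.

R ≈ 1.63 mm/hr; total ≈ 26 mm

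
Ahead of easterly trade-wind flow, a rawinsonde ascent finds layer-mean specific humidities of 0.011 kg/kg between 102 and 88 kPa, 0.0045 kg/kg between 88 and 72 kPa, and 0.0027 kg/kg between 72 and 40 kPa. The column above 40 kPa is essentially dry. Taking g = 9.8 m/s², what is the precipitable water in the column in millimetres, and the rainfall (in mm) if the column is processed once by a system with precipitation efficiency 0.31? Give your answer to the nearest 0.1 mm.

Precipitable water is the column-integrated vapour mass per unit area: PW = (1/g) Σ q̄ Δp, with q in kg/kg and Δp in Pa (1 kg/m² of water = 1 mm).
Layer 102–88 kPa: Δp = 140 hPa = 14000 Pa, q̄ = 0.011 kg/kg → 0.011 × 14000 / 9.8 = 15.71 mm
Layer 88–72 kPa: Δp = 160 hPa = 16000 Pa, q̄ = 0.0045 kg/kg → 0.0045 × 16000 / 9.8 = 7.35 mm
Layer 72–40 kPa: Δp = 320 hPa = 32000 Pa, q̄ = 0.0027 kg/kg → 0.0027 × 32000 / 9.8 = 8.82 mm
PW = 15.71 + 7.35 + 8.82 = 31.88 ≈ 31.9 mm.
Rainfall = ε × PW = 0.31 × 31.9 = 9.9 mm.

PW ≈ 31.9 mm; rainfall ≈ 9.9 mm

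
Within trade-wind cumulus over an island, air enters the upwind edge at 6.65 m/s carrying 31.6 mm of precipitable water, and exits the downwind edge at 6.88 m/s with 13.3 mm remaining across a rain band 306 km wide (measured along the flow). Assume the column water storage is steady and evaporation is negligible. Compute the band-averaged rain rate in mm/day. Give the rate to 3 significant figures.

Column moisture flux per unit crosswind length is F = V × PW.
Inflow: F_in = 6.65 × 31.6 = 210.14 mm·m/s
Outflow: F_out = 6.88 × 13.3 = 91.504 mm·m/s
Steady-state rate R = (F_in − F_out)/L = (210.14 − 91.504) / 306000 m = 3.877e-04 mm/s.
R = 3.877e-04 × 3600 × 24 = 33.5 mm/day.

R ≈ 33.5 mm/day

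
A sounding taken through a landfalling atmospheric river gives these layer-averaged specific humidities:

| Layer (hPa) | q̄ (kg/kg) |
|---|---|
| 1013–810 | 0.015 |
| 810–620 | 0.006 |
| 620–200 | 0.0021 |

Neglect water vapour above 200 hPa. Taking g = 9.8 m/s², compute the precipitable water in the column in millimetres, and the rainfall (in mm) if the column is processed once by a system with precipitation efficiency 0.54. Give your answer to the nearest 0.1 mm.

PW ≈ 51.7 mm; rainfall ≈ 27.9 mm

Precipitable water is the column-integrated vapour mass per unit area: PW = (1/g) Σ q̄ Δp, with q in kg/kg and Δp in Pa (1 kg/m² of water = 1 mm).
Layer 1013–810 hPa: Δp = 203 hPa = 20300 Pa, q̄ = 0.015 kg/kg → 0.015 × 20300 / 9.8 = 31.07 mm
Layer 810–620 hPa: Δp = 190 hPa = 19000 Pa, q̄ = 0.006 kg/kg → 0.006 × 19000 / 9.8 = 11.63 mm
Layer 620–200 hPa: Δp = 420 hPa = 42000 Pa, q̄ = 0.0021 kg/kg → 0.0021 × 42000 / 9.8 = 9.00 mm
PW = 31.07 + 11.63 + 9.00 = 51.70 ≈ 51.7 mm.
Rainfall = ε × PW = 0.54 × 51.7 = 27.9 mm.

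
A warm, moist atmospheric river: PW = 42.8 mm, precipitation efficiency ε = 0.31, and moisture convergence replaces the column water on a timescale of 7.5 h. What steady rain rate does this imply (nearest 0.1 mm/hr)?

R ≈ 1.8 mm/hr

Each overturning extracts ε × PW = 0.31 × 42.8 = 13.268 mm.
Rate = ε·PW / τ = 13.268 / 7.5 h = 1.8 mm/hr.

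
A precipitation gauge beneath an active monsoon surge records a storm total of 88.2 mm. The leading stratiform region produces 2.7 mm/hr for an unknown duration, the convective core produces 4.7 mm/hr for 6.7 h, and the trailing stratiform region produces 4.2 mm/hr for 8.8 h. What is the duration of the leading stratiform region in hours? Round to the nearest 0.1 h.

duration ≈ 7.3 h

Known phases: 4.7 × 6.7 + 4.2 × 8.8 = 31.49 + 36.96 = 68.45 mm.
Remaining depth = 88.2 − 68.45 = 19.75 mm.
Duration = 19.75 / 2.7 = 7.3 h.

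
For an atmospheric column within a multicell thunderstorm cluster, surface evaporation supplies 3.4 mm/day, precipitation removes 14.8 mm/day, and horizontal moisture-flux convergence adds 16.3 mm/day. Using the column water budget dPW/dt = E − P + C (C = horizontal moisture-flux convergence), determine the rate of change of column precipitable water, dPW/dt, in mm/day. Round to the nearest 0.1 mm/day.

dPW/dt = E − P + C = 3.4 − 14.8 + (16.3) = 4.9 mm/day.

dPW/dt ≈ 4.9 mm/day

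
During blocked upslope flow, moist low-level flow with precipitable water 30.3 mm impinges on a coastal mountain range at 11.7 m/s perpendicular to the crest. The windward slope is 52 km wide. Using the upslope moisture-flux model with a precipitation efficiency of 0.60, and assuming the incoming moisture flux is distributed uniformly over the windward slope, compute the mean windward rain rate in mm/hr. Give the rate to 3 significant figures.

Incoming column moisture flux per unit ridge length: F = V × PW = 11.7 × 30.3 = 354.51 mm·m/s.
Spread over the 52 km slope with efficiency ε = 0.60: R = ε·F/W = 0.60 × 354.51 / 52000 m = 4.090e-03 mm/s.
R = 4.090e-03 × 3600 = 14.7 mm/hr.

R ≈ 14.7 mm/hr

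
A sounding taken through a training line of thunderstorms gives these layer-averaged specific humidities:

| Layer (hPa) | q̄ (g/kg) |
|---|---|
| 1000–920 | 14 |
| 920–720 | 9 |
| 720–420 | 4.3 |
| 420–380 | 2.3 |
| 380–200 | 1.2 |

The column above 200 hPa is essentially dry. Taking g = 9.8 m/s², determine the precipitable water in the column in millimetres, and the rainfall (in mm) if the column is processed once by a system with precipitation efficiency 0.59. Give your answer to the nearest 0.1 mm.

Precipitable water is the column-integrated vapour mass per unit area: PW = (1/g) Σ q̄ Δp, with q in kg/kg and Δp in Pa (1 kg/m² of water = 1 mm).
Layer 1000–920 hPa: Δp = 80 hPa = 8000 Pa, q̄ = 0.014 kg/kg → 0.014 × 8000 / 9.8 = 11.43 mm
Layer 920–720 hPa: Δp = 200 hPa = 20000 Pa, q̄ = 0.009 kg/kg → 0.009 × 20000 / 9.8 = 18.37 mm
Layer 720–420 hPa: Δp = 300 hPa = 30000 Pa, q̄ = 0.0043 kg/kg → 0.0043 × 30000 / 9.8 = 13.16 mm
Layer 420–380 hPa: Δp = 40 hPa = 4000 Pa, q̄ = 0.0023 kg/kg → 0.0023 × 4000 / 9.8 = 0.94 mm
Layer 380–200 hPa: Δp = 180 hPa = 18000 Pa, q̄ = 0.0012 kg/kg → 0.0012 × 18000 / 9.8 = 2.20 mm
PW = 11.43 + 18.37 + 13.16 + 0.94 + 2.20 = 46.10 ≈ 46.1 mm.
Rainfall = ε × PW = 0.59 × 46.1 = 27.2 mm.

PW ≈ 46.1 mm; rainfall ≈ 27.2 mm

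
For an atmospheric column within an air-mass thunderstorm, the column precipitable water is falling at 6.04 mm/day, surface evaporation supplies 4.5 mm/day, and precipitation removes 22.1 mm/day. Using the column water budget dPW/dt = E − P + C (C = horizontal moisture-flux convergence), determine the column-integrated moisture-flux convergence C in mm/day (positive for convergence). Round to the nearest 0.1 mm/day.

dPW/dt = -6.04 mm/day.
C = dPW/dt − E + P = (-6.04) − 4.5 + 22.1 = 11.6 mm/day.

C ≈ 11.6 mm/day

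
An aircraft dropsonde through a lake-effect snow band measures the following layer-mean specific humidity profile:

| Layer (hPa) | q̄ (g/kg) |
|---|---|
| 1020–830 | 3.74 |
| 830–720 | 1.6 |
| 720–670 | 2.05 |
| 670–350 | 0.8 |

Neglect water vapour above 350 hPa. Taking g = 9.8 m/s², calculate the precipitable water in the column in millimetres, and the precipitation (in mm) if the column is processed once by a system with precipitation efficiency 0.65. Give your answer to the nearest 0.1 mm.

PW ≈ 12.7 mm; precipitation ≈ 8.3 mm

Precipitable water is the column-integrated vapour mass per unit area: PW = (1/g) Σ q̄ Δp, with q in kg/kg and Δp in Pa (1 kg/m² of water = 1 mm).
Layer 1020–830 hPa: Δp = 190 hPa = 19000 Pa, q̄ = 0.00374 kg/kg → 0.00374 × 19000 / 9.8 = 7.25 mm
Layer 830–720 hPa: Δp = 110 hPa = 11000 Pa, q̄ = 0.0016 kg/kg → 0.0016 × 11000 / 9.8 = 1.80 mm
Layer 720–670 hPa: Δp = 50 hPa = 5000 Pa, q̄ = 0.00205 kg/kg → 0.00205 × 5000 / 9.8 = 1.05 mm
Layer 670–350 hPa: Δp = 320 hPa = 32000 Pa, q̄ = 0.0008 kg/kg → 0.0008 × 32000 / 9.8 = 2.61 mm
PW = 7.25 + 1.80 + 1.05 + 2.61 = 12.71 ≈ 12.7 mm.
Precipitation = ε × PW = 0.65 × 12.7 = 8.3 mm.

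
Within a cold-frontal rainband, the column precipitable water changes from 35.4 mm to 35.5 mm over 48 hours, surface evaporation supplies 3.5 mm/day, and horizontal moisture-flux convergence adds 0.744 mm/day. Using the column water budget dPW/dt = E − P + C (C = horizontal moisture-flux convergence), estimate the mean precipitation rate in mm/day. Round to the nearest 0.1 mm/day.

dPW/dt = (35.5 − 35.4) mm / (48/24 day) = +0.050 mm/day.
P = E + C − dPW/dt = 3.5 + (0.744) − (+0.050) = 4.2 mm/day.

P ≈ 4.2 mm/day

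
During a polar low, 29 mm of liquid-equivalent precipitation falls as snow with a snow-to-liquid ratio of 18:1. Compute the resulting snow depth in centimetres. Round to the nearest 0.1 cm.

Snow depth = liquid × ratio = 29 mm × 18 = 522 mm = 52.2 cm.

snow depth ≈ 52.2 cm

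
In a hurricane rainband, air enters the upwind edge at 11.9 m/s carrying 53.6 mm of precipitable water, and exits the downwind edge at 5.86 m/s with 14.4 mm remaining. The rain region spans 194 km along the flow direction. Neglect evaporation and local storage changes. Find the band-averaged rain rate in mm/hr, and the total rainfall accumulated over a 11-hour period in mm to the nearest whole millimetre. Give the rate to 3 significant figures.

Column moisture flux per unit crosswind length is F = V × PW.
Inflow: F_in = 11.9 × 53.6 = 637.84 mm·m/s
Outflow: F_out = 5.86 × 14.4 = 84.384 mm·m/s
Steady-state rate R = (F_in − F_out)/L = (637.84 − 84.384) / 194000 m = 2.853e-03 mm/s.
R = 2.853e-03 × 3600 = 10.3 mm/hr.
Over 11 h: total = 10.3 × 11 = 113.3 ≈ 113 mm.

R ≈ 10.3 mm/hr; total ≈ 113 mm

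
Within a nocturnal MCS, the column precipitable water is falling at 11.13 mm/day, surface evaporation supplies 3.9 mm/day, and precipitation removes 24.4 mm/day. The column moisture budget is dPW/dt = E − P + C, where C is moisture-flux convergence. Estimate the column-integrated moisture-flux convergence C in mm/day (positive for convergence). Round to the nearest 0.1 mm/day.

C ≈ 9.4 mm/day

dPW/dt = -11.13 mm/day.
C = dPW/dt − E + P = (-11.13) − 3.9 + 24.4 = 9.4 mm/day.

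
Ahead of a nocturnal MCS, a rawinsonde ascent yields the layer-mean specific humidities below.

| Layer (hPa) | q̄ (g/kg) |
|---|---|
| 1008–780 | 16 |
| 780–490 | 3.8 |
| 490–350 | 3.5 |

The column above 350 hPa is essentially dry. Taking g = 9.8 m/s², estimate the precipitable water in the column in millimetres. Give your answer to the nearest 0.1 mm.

Precipitable water is the column-integrated vapour mass per unit area: PW = (1/g) Σ q̄ Δp, with q in kg/kg and Δp in Pa (1 kg/m² of water = 1 mm).
Layer 1008–780 hPa: Δp = 228 hPa = 22800 Pa, q̄ = 0.016 kg/kg → 0.016 × 22800 / 9.8 = 37.22 mm
Layer 780–490 hPa: Δp = 290 hPa = 29000 Pa, q̄ = 0.0038 kg/kg → 0.0038 × 29000 / 9.8 = 11.24 mm
Layer 490–350 hPa: Δp = 140 hPa = 14000 Pa, q̄ = 0.0035 kg/kg → 0.0035 × 14000 / 9.8 = 5.00 mm
PW = 37.22 + 11.24 + 5.00 = 53.46 ≈ 53.5 mm.

PW ≈ 53.5 mm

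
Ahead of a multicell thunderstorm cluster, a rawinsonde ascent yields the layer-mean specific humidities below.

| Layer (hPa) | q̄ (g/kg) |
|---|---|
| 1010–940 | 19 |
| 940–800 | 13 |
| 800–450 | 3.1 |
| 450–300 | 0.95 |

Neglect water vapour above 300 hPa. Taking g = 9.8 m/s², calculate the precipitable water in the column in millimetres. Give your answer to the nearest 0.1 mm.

PW ≈ 44.7 mm

Precipitable water is the column-integrated vapour mass per unit area: PW = (1/g) Σ q̄ Δp, with q in kg/kg and Δp in Pa (1 kg/m² of water = 1 mm).
Layer 1010–940 hPa: Δp = 70 hPa = 7000 Pa, q̄ = 0.019 kg/kg → 0.019 × 7000 / 9.8 = 13.57 mm
Layer 940–800 hPa: Δp = 140 hPa = 14000 Pa, q̄ = 0.013 kg/kg → 0.013 × 14000 / 9.8 = 18.57 mm
Layer 800–450 hPa: Δp = 350 hPa = 35000 Pa, q̄ = 0.0031 kg/kg → 0.0031 × 35000 / 9.8 = 11.07 mm
Layer 450–300 hPa: Δp = 150 hPa = 15000 Pa, q̄ = 0.00095 kg/kg → 0.00095 × 15000 / 9.8 = 1.45 mm
PW = 13.57 + 18.57 + 11.07 + 1.45 = 44.66 ≈ 44.7 mm.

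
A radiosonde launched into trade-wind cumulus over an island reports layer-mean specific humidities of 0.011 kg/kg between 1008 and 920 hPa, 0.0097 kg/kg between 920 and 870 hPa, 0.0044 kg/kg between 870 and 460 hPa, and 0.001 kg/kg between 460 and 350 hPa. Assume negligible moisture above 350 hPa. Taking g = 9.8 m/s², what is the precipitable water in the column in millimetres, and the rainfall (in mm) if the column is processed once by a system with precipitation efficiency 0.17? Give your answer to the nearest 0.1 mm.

Precipitable water is the column-integrated vapour mass per unit area: PW = (1/g) Σ q̄ Δp, with q in kg/kg and Δp in Pa (1 kg/m² of water = 1 mm).
Layer 1008–920 hPa: Δp = 88 hPa = 8800 Pa, q̄ = 0.011 kg/kg → 0.011 × 8800 / 9.8 = 9.88 mm
Layer 920–870 hPa: Δp = 50 hPa = 5000 Pa, q̄ = 0.0097 kg/kg → 0.0097 × 5000 / 9.8 = 4.95 mm
Layer 870–460 hPa: Δp = 410 hPa = 41000 Pa, q̄ = 0.0044 kg/kg → 0.0044 × 41000 / 9.8 = 18.41 mm
Layer 460–350 hPa: Δp = 110 hPa = 11000 Pa, q̄ = 0.001 kg/kg → 0.001 × 11000 / 9.8 = 1.12 mm
PW = 9.88 + 4.95 + 18.41 + 1.12 = 34.36 ≈ 34.4 mm.
Rainfall = ε × PW = 0.17 × 34.4 = 5.8 mm.

PW ≈ 34.4 mm; rainfall ≈ 5.8 mm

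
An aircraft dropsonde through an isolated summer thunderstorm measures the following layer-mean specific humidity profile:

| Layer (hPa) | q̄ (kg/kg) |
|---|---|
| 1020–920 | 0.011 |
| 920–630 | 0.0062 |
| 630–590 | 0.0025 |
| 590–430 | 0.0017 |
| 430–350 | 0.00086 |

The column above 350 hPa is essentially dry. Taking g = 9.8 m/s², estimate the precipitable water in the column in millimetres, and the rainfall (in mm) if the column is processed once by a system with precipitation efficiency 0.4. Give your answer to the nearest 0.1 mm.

Precipitable water is the column-integrated vapour mass per unit area: PW = (1/g) Σ q̄ Δp, with q in kg/kg and Δp in Pa (1 kg/m² of water = 1 mm).
Layer 1020–920 hPa: Δp = 100 hPa = 10000 Pa, q̄ = 0.011 kg/kg → 0.011 × 10000 / 9.8 = 11.22 mm
Layer 920–630 hPa: Δp = 290 hPa = 29000 Pa, q̄ = 0.0062 kg/kg → 0.0062 × 29000 / 9.8 = 18.35 mm
Layer 630–590 hPa: Δp = 40 hPa = 4000 Pa, q̄ = 0.0025 kg/kg → 0.0025 × 4000 / 9.8 = 1.02 mm
Layer 590–430 hPa: Δp = 160 hPa = 16000 Pa, q̄ = 0.0017 kg/kg → 0.0017 × 16000 / 9.8 = 2.78 mm
Layer 430–350 hPa: Δp = 80 hPa = 8000 Pa, q̄ = 0.00086 kg/kg → 0.00086 × 8000 / 9.8 = 0.70 mm
PW = 11.22 + 18.35 + 1.02 + 2.78 + 0.70 = 34.07 ≈ 34.1 mm.
Rainfall = ε × PW = 0.4 × 34.1 = 13.6 mm.

PW ≈ 34.1 mm; rainfall ≈ 13.6 mm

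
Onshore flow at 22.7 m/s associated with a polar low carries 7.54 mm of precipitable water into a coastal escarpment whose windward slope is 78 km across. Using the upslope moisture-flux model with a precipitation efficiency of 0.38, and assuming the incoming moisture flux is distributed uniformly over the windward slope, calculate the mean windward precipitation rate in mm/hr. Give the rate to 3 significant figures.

Incoming column moisture flux per unit ridge length: F = V × PW = 22.7 × 7.54 = 171.158 mm·m/s.
Spread over the 78 km slope with efficiency ε = 0.38: R = ε·F/W = 0.38 × 171.158 / 78000 m = 8.338e-04 mm/s.
R = 8.338e-04 × 3600 = 3.00 mm/hr.

R ≈ 3.00 mm/hr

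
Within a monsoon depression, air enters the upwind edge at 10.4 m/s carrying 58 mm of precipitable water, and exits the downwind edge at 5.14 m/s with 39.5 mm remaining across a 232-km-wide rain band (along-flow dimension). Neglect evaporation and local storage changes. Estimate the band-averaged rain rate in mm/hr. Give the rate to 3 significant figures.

R ≈ 6.21 mm/hr

Column moisture flux per unit crosswind length is F = V × PW.
Inflow: F_in = 10.4 × 58 = 603.2 mm·m/s
Outflow: F_out = 5.14 × 39.5 = 203.03 mm·m/s
Steady-state rate R = (F_in − F_out)/L = (603.2 − 203.03) / 232000 m = 1.725e-03 mm/s.
R = 1.725e-03 × 3600 = 6.21 mm/hr.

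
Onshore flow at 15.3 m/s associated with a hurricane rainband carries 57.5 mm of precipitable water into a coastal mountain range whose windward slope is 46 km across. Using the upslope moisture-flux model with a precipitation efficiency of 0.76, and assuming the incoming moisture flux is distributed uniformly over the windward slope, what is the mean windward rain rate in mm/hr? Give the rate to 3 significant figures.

R ≈ 52.3 mm/hr

Incoming column moisture flux per unit ridge length: F = V × PW = 15.3 × 57.5 = 879.75 mm·m/s.
Spread over the 46 km slope with efficiency ε = 0.76: R = ε·F/W = 0.76 × 879.75 / 46000 m = 1.454e-02 mm/s.
R = 1.454e-02 × 3600 = 52.3 mm/hr.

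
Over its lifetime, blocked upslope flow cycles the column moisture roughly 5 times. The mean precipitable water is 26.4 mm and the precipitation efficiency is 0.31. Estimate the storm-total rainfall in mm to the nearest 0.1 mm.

Each cycle deposits ε × PW = 0.31 × 26.4 = 8.184 mm.
Over 5 cycles: 5 × 8.184 = 40.9 mm.

rainfall ≈ 40.9 mm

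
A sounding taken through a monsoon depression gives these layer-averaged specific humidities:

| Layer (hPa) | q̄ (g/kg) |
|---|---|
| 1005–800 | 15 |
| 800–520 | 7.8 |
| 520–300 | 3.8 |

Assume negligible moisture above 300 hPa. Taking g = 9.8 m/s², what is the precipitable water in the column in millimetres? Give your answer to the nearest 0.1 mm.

PW ≈ 62.2 mm

Precipitable water is the column-integrated vapour mass per unit area: PW = (1/g) Σ q̄ Δp, with q in kg/kg and Δp in Pa (1 kg/m² of water = 1 mm).
Layer 1005–800 hPa: Δp = 205 hPa = 20500 Pa, q̄ = 0.015 kg/kg → 0.015 × 20500 / 9.8 = 31.38 mm
Layer 800–520 hPa: Δp = 280 hPa = 28000 Pa, q̄ = 0.0078 kg/kg → 0.0078 × 28000 / 9.8 = 22.29 mm
Layer 520–300 hPa: Δp = 220 hPa = 22000 Pa, q̄ = 0.0038 kg/kg → 0.0038 × 22000 / 9.8 = 8.53 mm
PW = 31.38 + 22.29 + 8.53 = 62.20 ≈ 62.2 mm.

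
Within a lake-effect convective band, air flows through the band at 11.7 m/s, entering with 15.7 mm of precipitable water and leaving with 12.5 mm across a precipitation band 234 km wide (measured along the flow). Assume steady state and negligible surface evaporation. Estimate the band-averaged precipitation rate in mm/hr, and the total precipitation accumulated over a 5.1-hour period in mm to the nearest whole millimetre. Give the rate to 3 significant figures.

R ≈ 0.576 mm/hr; total ≈ 3 mm

Column moisture flux per unit crosswind length is F = V × PW.
Inflow: F_in = 11.7 × 15.7 = 183.69 mm·m/s
Outflow: F_out = 11.7 × 12.5 = 146.25 mm·m/s
Steady-state rate R = (F_in − F_out)/L = (183.69 − 146.25) / 234000 m = 1.600e-04 mm/s.
R = 1.600e-04 × 3600 = 0.576 mm/hr.
Over 5.1 h: total = 0.576 × 5.1 = 2.9376 ≈ 3 mm.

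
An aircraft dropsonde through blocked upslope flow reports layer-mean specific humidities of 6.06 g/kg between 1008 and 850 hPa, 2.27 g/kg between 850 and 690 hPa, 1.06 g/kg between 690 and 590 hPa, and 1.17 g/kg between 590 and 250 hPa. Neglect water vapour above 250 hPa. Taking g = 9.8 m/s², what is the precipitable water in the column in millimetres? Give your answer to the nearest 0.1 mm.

Precipitable water is the column-integrated vapour mass per unit area: PW = (1/g) Σ q̄ Δp, with q in kg/kg and Δp in Pa (1 kg/m² of water = 1 mm).
Layer 1008–850 hPa: Δp = 158 hPa = 15800 Pa, q̄ = 0.00606 kg/kg → 0.00606 × 15800 / 9.8 = 9.77 mm
Layer 850–690 hPa: Δp = 160 hPa = 16000 Pa, q̄ = 0.00227 kg/kg → 0.00227 × 16000 / 9.8 = 3.71 mm
Layer 690–590 hPa: Δp = 100 hPa = 10000 Pa, q̄ = 0.00106 kg/kg → 0.00106 × 10000 / 9.8 = 1.08 mm
Layer 590–250 hPa: Δp = 340 hPa = 34000 Pa, q̄ = 0.00117 kg/kg → 0.00117 × 34000 / 9.8 = 4.06 mm
PW = 9.77 + 3.71 + 1.08 + 4.06 = 18.62 ≈ 18.6 mm.

PW ≈ 18.6 mm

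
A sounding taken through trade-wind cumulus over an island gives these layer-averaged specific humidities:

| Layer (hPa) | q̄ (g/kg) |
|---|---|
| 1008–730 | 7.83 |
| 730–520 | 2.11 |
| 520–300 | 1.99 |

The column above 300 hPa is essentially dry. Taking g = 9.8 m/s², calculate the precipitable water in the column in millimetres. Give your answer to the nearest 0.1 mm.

Precipitable water is the column-integrated vapour mass per unit area: PW = (1/g) Σ q̄ Δp, with q in kg/kg and Δp in Pa (1 kg/m² of water = 1 mm).
Layer 1008–730 hPa: Δp = 278 hPa = 27800 Pa, q̄ = 0.00783 kg/kg → 0.00783 × 27800 / 9.8 = 22.21 mm
Layer 730–520 hPa: Δp = 210 hPa = 21000 Pa, q̄ = 0.00211 kg/kg → 0.00211 × 21000 / 9.8 = 4.52 mm
Layer 520–300 hPa: Δp = 220 hPa = 22000 Pa, q̄ = 0.00199 kg/kg → 0.00199 × 22000 / 9.8 = 4.47 mm
PW = 22.21 + 4.52 + 4.47 = 31.20 ≈ 31.2 mm.

PW ≈ 31.2 mm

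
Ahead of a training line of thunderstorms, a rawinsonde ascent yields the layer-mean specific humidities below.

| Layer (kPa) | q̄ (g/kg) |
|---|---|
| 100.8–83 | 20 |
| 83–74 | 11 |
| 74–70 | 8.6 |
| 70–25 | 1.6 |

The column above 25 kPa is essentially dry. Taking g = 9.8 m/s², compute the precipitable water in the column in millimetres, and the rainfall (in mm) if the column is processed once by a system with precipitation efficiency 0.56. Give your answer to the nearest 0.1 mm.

Precipitable water is the column-integrated vapour mass per unit area: PW = (1/g) Σ q̄ Δp, with q in kg/kg and Δp in Pa (1 kg/m² of water = 1 mm).
Layer 100.8–83 kPa: Δp = 178 hPa = 17800 Pa, q̄ = 0.02 kg/kg → 0.02 × 17800 / 9.8 = 36.33 mm
Layer 83–74 kPa: Δp = 90 hPa = 9000 Pa, q̄ = 0.011 kg/kg → 0.011 × 9000 / 9.8 = 10.10 mm
Layer 74–70 kPa: Δp = 40 hPa = 4000 Pa, q̄ = 0.0086 kg/kg → 0.0086 × 4000 / 9.8 = 3.51 mm
Layer 70–25 kPa: Δp = 450 hPa = 45000 Pa, q̄ = 0.0016 kg/kg → 0.0016 × 45000 / 9.8 = 7.35 mm
PW = 36.33 + 10.10 + 3.51 + 7.35 = 57.29 ≈ 57.3 mm.
Rainfall = ε × PW = 0.56 × 57.3 = 32.1 mm.

PW ≈ 57.3 mm; rainfall ≈ 32.1 mm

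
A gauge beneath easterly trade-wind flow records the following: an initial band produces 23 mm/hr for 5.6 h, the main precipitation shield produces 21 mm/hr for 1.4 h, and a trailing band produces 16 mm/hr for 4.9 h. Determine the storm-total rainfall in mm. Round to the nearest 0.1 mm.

Total = Σ Rᵢ Δtᵢ = 23 × 5.6 + 21 × 1.4 + 16 × 4.9
      = 128.8 + 29.4 + 78.4 = 236.6 mm.

total ≈ 236.6 mm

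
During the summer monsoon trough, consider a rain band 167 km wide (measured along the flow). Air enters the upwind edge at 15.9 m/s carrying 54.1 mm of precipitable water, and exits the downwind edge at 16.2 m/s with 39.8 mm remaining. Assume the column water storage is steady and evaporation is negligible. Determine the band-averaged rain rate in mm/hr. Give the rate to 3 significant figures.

Column moisture flux per unit crosswind length is F = V × PW.
Inflow: F_in = 15.9 × 54.1 = 860.19 mm·m/s
Outflow: F_out = 16.2 × 39.8 = 644.76 mm·m/s
Steady-state rate R = (F_in − F_out)/L = (860.19 − 644.76) / 167000 m = 1.290e-03 mm/s.
R = 1.290e-03 × 3600 = 4.64 mm/hr.

R ≈ 4.64 mm/hr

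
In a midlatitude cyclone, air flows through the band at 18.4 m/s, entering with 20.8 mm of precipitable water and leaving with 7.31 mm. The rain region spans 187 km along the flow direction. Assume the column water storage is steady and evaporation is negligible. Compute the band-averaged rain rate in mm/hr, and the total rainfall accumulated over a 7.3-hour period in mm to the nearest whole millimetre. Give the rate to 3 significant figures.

Column moisture flux per unit crosswind length is F = V × PW.
Inflow: F_in = 18.4 × 20.8 = 382.72 mm·m/s
Outflow: F_out = 18.4 × 7.31 = 134.504 mm·m/s
Steady-state rate R = (F_in − F_out)/L = (382.72 − 134.504) / 187000 m = 1.327e-03 mm/s.
R = 1.327e-03 × 3600 = 4.78 mm/hr.
Over 7.3 h: total = 4.78 × 7.3 = 34.894 ≈ 35 mm.

R ≈ 4.78 mm/hr; total ≈ 35 mm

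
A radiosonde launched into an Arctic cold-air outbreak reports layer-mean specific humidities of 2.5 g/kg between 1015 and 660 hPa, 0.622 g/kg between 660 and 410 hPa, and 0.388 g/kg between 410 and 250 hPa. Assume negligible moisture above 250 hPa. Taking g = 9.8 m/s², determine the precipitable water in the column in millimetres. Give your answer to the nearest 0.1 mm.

PW ≈ 11.3 mm

Precipitable water is the column-integrated vapour mass per unit area: PW = (1/g) Σ q̄ Δp, with q in kg/kg and Δp in Pa (1 kg/m² of water = 1 mm).
Layer 1015–660 hPa: Δp = 355 hPa = 35500 Pa, q̄ = 0.0025 kg/kg → 0.0025 × 35500 / 9.8 = 9.06 mm
Layer 660–410 hPa: Δp = 250 hPa = 25000 Pa, q̄ = 0.000622 kg/kg → 0.000622 × 25000 / 9.8 = 1.59 mm
Layer 410–250 hPa: Δp = 160 hPa = 16000 Pa, q̄ = 0.000388 kg/kg → 0.000388 × 16000 / 9.8 = 0.63 mm
PW = 9.06 + 1.59 + 0.63 = 11.28 ≈ 11.3 mm.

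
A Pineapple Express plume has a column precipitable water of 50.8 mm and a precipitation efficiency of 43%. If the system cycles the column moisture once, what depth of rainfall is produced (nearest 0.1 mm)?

rainfall ≈ 21.8 mm

Rainfall = ε × PW = 0.43 × 50.8 = 21.8 mm.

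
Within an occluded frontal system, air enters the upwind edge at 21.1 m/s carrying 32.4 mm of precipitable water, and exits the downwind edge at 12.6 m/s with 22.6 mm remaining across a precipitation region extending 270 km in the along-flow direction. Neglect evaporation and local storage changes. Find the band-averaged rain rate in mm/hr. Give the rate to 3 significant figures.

R ≈ 5.32 mm/hr

Column moisture flux per unit crosswind length is F = V × PW.
Inflow: F_in = 21.1 × 32.4 = 683.64 mm·m/s
Outflow: F_out = 12.6 × 22.6 = 284.76 mm·m/s
Steady-state rate R = (F_in − F_out)/L = (683.64 − 284.76) / 270000 m = 1.477e-03 mm/s.
R = 1.477e-03 × 3600 = 5.32 mm/hr.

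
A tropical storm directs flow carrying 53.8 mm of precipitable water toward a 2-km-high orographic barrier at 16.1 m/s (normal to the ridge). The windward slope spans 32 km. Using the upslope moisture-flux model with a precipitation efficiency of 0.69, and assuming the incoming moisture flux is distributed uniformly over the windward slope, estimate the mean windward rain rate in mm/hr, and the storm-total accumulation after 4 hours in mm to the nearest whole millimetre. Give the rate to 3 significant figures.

R ≈ 67.2 mm/hr; total ≈ 269 mm

Incoming column moisture flux per unit ridge length: F = V × PW = 16.1 × 53.8 = 866.18 mm·m/s.
Spread over the 32 km slope with efficiency ε = 0.69: R = ε·F/W = 0.69 × 866.18 / 32000 m = 1.868e-02 mm/s.
R = 1.868e-02 × 3600 = 67.2 mm/hr.
Over 4 h: total = 67.2 × 4 = 268.8 ≈ 269 mm.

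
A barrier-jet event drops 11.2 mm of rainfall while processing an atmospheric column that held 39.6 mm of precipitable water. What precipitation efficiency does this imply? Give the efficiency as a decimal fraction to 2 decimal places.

ε = rainfall / PW = 11.2 / 39.6 = 0.28.

ε ≈ 0.28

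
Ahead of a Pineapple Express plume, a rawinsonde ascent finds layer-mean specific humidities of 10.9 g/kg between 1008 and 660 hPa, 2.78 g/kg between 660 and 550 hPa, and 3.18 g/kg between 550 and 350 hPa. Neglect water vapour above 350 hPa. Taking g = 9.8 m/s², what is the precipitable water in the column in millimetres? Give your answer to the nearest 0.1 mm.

Precipitable water is the column-integrated vapour mass per unit area: PW = (1/g) Σ q̄ Δp, with q in kg/kg and Δp in Pa (1 kg/m² of water = 1 mm).
Layer 1008–660 hPa: Δp = 348 hPa = 34800 Pa, q̄ = 0.0109 kg/kg → 0.0109 × 34800 / 9.8 = 38.71 mm
Layer 660–550 hPa: Δp = 110 hPa = 11000 Pa, q̄ = 0.00278 kg/kg → 0.00278 × 11000 / 9.8 = 3.12 mm
Layer 550–350 hPa: Δp = 200 hPa = 20000 Pa, q̄ = 0.00318 kg/kg → 0.00318 × 20000 / 9.8 = 6.49 mm
PW = 38.71 + 3.12 + 6.49 = 48.32 ≈ 48.3 mm.

PW ≈ 48.3 mm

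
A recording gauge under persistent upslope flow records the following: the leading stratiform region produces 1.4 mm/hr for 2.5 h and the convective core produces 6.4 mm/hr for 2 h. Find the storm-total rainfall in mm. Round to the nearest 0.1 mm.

Total = Σ Rᵢ Δtᵢ = 1.4 × 2.5 + 6.4 × 2
      = 3.5 + 12.8 = 16.3 mm.

total ≈ 16.3 mm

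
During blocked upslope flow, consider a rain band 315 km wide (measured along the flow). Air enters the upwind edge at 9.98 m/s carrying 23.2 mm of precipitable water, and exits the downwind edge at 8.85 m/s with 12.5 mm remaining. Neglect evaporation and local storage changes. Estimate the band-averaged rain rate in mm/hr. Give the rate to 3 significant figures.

Column moisture flux per unit crosswind length is F = V × PW.
Inflow: F_in = 9.98 × 23.2 = 231.536 mm·m/s
Outflow: F_out = 8.85 × 12.5 = 110.625 mm·m/s
Steady-state rate R = (F_in − F_out)/L = (231.536 − 110.625) / 315000 m = 3.838e-04 mm/s.
R = 3.838e-04 × 3600 = 1.38 mm/hr.

R ≈ 1.38 mm/hr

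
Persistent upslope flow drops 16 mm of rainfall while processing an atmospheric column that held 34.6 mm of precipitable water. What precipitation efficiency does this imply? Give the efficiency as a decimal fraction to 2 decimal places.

ε = rainfall / PW = 16 / 34.6 = 0.46.

ε ≈ 0.46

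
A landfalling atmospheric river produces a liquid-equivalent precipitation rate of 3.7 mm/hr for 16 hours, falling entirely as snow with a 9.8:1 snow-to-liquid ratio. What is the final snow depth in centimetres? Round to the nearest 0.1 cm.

snow depth ≈ 58.0 cm

Liquid-equivalent depth = 3.7 × 16 = 59.2 mm.
Snow depth = 59.2 mm × 9.8 = 580.16 mm = 58.0 cm.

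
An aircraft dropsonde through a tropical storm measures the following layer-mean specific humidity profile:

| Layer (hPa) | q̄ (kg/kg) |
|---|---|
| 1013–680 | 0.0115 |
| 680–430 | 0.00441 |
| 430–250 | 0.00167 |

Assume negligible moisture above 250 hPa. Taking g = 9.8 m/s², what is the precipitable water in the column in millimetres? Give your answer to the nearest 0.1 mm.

Precipitable water is the column-integrated vapour mass per unit area: PW = (1/g) Σ q̄ Δp, with q in kg/kg and Δp in Pa (1 kg/m² of water = 1 mm).
Layer 1013–680 hPa: Δp = 333 hPa = 33300 Pa, q̄ = 0.0115 kg/kg → 0.0115 × 33300 / 9.8 = 39.08 mm
Layer 680–430 hPa: Δp = 250 hPa = 25000 Pa, q̄ = 0.00441 kg/kg → 0.00441 × 25000 / 9.8 = 11.25 mm
Layer 430–250 hPa: Δp = 180 hPa = 18000 Pa, q̄ = 0.00167 kg/kg → 0.00167 × 18000 / 9.8 = 3.07 mm
PW = 39.08 + 11.25 + 3.07 = 53.40 ≈ 53.4 mm.

PW ≈ 53.4 mm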